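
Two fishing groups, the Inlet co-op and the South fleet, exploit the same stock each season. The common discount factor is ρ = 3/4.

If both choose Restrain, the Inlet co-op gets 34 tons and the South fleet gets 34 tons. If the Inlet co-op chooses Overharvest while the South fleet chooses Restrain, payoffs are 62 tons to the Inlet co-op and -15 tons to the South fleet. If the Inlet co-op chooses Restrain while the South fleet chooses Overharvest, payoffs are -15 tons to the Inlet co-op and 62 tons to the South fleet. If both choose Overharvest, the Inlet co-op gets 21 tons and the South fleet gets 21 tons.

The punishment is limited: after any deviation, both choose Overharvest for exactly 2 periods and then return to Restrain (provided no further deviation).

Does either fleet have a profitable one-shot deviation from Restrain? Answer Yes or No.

Yes

IC: ρ+…+ρ^2 ≥ (62−34)/(34−21) = 28/13.
At ρ = 3/4: partial sum = 1.3125 < 2.1538. Cooperation not sustainable.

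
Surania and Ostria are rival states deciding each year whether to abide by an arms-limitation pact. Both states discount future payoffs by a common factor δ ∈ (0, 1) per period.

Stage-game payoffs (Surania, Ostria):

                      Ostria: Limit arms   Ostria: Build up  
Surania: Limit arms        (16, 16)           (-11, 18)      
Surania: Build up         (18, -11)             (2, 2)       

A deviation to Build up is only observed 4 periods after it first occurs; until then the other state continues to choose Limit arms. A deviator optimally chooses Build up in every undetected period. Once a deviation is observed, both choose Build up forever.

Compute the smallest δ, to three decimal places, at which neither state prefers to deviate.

A deviator earns 18 for 4 periods, then 2 forever; cooperating earns 16 forever. Multiplying the IC by (1−δ):
16 ≥ 18(1−δ^4) + 2δ^4, so 16·δ^4 ≥ 2 and δ^4 ≥ 1/8.
δ ≥ (1/8)^(1/4) ≈ 0.595.

0.595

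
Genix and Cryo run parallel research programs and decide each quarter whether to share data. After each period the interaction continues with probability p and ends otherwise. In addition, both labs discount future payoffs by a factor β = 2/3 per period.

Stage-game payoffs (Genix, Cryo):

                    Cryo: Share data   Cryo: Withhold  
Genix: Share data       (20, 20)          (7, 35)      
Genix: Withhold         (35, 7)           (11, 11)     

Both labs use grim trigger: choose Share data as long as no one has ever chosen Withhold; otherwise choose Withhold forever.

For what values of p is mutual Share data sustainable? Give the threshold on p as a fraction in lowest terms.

15/16

Expected continuation weight on next period's payoff is β·p = 2/3·p, which plays the role of the discount factor.
Cooperation requires 2/3·p ≥ (35−20)/(35−11) = 5/8, hence p ≥ 15/16.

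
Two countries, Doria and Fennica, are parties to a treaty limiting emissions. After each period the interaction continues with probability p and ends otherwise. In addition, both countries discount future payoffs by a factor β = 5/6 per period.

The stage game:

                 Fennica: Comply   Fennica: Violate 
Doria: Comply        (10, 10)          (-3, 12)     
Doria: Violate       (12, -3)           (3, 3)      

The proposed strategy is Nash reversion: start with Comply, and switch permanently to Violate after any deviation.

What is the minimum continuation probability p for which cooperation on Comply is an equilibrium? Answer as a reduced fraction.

4/15

With continuation probability p and discount β, the effective per-period discount factor is βp.
Grim-trigger IC: βp ≥ (12−10)/(12−3) = 2/9.
So p ≥ (2/9)/(5/6) = 4/15.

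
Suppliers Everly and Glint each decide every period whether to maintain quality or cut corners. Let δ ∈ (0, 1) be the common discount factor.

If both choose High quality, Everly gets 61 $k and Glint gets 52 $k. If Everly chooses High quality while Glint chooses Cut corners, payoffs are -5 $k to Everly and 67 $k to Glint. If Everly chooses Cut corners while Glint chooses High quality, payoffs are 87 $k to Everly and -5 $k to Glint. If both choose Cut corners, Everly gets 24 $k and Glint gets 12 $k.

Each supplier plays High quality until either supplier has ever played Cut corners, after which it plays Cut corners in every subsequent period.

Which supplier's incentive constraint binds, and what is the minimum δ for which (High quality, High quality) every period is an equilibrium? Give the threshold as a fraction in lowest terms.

Everly's threshold: (87−61)/(87−24) = 26/63.
Glint's threshold: (67−52)/(67−12) = 3/11.
26/63 > 3/11, so Everly binds and δ* = 26/63.

Everly; δ ≥ 26/63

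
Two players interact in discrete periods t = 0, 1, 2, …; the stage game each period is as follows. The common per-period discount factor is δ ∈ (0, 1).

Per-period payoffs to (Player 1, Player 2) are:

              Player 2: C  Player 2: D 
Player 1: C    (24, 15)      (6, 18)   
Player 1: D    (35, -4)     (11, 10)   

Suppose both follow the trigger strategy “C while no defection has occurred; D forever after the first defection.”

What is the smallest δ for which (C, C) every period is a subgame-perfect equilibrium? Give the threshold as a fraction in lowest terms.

Player 1's threshold: (35−24)/(35−11) = 11/24.
Player 2's threshold: (18−15)/(18−10) = 3/8.
11/24 > 3/8, so Player 1 binds and δ* = 11/24.

11/24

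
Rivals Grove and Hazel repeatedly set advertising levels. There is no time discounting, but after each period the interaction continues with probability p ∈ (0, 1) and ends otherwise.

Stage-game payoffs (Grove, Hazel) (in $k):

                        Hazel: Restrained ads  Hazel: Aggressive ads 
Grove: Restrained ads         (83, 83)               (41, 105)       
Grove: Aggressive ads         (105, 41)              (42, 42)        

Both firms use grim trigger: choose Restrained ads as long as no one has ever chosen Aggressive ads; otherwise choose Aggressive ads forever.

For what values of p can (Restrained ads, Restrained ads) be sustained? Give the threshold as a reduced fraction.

22/63

With no time discounting, the continuation probability p plays the role of the discount factor.
Grim-trigger IC: 83/(1−p) ≥ 105 + 42p/(1−p) ⇒ p ≥ (105−83)/(105−42) = 22/63.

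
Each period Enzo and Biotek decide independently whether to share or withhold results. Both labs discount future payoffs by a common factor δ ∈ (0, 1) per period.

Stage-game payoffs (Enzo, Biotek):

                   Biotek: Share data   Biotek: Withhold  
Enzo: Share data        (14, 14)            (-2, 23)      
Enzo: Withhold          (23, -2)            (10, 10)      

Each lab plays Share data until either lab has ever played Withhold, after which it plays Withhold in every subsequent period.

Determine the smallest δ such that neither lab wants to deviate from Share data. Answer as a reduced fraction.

9/13

14/(1−δ) ≥ 23 + 10δ/(1−δ)
14 ≥ 23 − 13δ
δ ≥ 9/13.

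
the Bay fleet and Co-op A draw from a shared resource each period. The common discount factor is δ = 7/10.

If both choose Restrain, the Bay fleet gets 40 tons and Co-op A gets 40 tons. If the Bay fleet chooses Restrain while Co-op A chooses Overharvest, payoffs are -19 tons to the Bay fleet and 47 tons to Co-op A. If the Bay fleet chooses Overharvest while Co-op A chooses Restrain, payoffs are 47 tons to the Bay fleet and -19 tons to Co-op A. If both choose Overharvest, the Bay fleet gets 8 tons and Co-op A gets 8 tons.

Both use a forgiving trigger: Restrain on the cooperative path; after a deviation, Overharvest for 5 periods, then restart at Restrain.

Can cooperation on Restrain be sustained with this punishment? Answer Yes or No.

Yes

Comparing payoff streams over the 6 periods until play realigns: cooperate → 40(1+δ+…+δ^5); deviate → 47 + 8(δ+…+δ^5).
Cooperation is sustained iff (40−8)(δ+…+δ^5) ≥ 47−40.
δ+…+δ^5 = 7/10·(1−(7/10)^5)/(1−7/10) = 1.9412, and (47−40)/(40−8) = 0.2188.
1.9412 ≥ 0.2188, so cooperation is sustainable.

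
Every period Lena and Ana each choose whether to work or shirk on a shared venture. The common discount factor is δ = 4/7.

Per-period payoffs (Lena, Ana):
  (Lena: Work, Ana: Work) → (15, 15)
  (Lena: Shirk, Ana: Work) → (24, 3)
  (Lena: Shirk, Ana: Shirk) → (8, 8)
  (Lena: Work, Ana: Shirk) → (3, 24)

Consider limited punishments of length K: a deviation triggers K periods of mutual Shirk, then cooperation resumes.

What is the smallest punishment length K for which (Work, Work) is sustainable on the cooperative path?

6

Need Σ_{k=1}^{K} δ^k ≥ (24−15)/(15−8) = 1.2857 at δ = 4/7.
At K = 5 the sum is 1.2521 < 1.2857; at K = 6 it is 1.2869 ≥ 1.2857.
So the minimum punishment length is K = 6.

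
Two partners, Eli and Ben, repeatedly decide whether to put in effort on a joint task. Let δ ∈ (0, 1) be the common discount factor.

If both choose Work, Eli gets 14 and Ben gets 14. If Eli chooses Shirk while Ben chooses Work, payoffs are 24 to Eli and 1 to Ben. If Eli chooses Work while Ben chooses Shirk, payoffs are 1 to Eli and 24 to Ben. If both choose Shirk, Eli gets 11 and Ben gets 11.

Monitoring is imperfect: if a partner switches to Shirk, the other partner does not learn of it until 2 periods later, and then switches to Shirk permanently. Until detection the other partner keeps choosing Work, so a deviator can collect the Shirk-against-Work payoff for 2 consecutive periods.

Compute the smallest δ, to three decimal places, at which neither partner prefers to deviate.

The best deviation is to choose Shirk for all 2 undetected periods, earning 24 each, then 11 forever once detected.
Deviation value: 24(1−δ^2)/(1−δ) + 11δ^2/(1−δ); cooperation value: 14/(1−δ).
IC: 14 ≥ 24(1−δ^2) + 11δ^2 = 24 − 13δ^2.
So δ^2 ≥ 10/13, giving δ ≥ (10/13)^(1/2) ≈ 0.877.

0.877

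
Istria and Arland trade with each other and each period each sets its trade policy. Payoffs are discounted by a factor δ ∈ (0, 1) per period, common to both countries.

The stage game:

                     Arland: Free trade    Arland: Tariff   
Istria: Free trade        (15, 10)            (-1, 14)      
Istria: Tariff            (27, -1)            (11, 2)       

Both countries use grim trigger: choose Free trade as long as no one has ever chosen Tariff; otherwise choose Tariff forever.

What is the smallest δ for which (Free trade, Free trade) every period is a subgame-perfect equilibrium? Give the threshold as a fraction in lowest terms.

3/4

Istria's threshold: (27−15)/(27−11) = 3/4.
Arland's threshold: (14−10)/(14−2) = 1/3.
3/4 > 1/3, so Istria binds and δ* = 3/4.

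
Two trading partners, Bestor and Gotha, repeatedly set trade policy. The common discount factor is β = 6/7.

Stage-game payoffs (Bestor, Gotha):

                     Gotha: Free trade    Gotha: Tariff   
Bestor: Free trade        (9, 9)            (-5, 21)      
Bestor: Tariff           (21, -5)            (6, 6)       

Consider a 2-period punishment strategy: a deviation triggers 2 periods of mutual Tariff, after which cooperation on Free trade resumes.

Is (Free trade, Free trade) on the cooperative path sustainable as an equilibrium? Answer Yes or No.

A one-shot deviation gives 21 now, then 6 for 2 periods, then back to 9.
Gain from deviating: (21−9) today; loss: (9−6) in each of the next 2 periods.
No-deviation condition: (9−6)(β+…+β^2) ≥ 21−9, i.e. β+…+β^2 ≥ 4.
At β = 6/7: β+…+β^2 = 1.5918 < 4.0000.
So cooperation is not sustainable.

No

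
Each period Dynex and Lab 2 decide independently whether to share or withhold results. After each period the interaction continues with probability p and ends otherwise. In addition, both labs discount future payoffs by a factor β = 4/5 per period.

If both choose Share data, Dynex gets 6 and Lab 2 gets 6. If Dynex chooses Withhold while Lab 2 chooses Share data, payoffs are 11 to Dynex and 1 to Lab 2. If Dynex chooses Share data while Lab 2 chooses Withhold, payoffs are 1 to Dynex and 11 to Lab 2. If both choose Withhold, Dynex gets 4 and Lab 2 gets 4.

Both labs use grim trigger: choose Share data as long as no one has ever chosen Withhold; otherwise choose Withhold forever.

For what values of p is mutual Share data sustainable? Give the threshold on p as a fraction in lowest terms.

Expected continuation weight on next period's payoff is β·p = 4/5·p, which plays the role of the discount factor.
Cooperation requires 4/5·p ≥ (11−6)/(11−4) = 5/7, hence p ≥ 25/28.

25/28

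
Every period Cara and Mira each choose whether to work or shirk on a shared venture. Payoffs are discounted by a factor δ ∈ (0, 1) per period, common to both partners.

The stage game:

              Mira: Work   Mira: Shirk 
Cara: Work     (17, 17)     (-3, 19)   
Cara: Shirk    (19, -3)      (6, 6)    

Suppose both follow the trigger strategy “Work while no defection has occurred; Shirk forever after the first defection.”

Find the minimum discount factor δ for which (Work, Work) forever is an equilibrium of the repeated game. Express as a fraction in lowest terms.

2/13

17/(1−δ) ≥ 19 + 6δ/(1−δ)
17 ≥ 19 − 13δ
δ ≥ 2/13.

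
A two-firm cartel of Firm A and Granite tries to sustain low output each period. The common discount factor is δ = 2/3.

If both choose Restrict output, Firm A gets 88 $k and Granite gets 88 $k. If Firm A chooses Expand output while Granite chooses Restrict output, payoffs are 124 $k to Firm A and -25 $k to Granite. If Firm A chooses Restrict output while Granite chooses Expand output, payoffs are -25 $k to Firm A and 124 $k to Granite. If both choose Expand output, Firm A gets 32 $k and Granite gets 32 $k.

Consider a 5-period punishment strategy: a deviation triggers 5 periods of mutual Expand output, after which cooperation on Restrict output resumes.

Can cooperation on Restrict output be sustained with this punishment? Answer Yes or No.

A one-shot deviation gives 124 now, then 32 for 5 periods, then back to 88.
Gain from deviating: (124−88) today; loss: (88−32) in each of the next 5 periods.
No-deviation condition: (88−32)(δ+…+δ^5) ≥ 124−88, i.e. δ+…+δ^5 ≥ 9/14.
At δ = 2/3: δ+…+δ^5 = 1.7366 ≥ 0.6429.
So cooperation is sustainable.

Yes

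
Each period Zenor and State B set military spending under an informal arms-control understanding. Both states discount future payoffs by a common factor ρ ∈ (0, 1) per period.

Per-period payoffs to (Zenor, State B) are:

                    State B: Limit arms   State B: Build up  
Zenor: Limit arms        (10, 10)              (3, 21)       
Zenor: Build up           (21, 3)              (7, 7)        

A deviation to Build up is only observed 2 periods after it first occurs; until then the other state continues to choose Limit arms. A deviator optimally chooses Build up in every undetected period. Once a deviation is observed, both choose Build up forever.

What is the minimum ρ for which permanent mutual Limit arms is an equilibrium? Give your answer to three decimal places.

0.886

The best deviation is to choose Build up for all 2 undetected periods, earning 21 each, then 7 forever once detected.
Deviation value: 21(1−ρ^2)/(1−ρ) + 7ρ^2/(1−ρ); cooperation value: 10/(1−ρ).
IC: 10 ≥ 21(1−ρ^2) + 7ρ^2 = 21 − 14ρ^2.
So ρ^2 ≥ 11/14, giving ρ ≥ (11/14)^(1/2) ≈ 0.886.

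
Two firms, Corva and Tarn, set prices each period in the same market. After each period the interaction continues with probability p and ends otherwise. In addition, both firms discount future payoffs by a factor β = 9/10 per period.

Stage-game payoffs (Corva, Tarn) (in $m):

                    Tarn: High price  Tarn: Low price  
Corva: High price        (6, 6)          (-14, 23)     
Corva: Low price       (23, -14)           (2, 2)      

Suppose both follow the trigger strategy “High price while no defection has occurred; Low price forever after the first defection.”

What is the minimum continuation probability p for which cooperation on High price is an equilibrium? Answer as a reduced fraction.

170/189

Expected continuation weight on next period's payoff is β·p = 9/10·p, which plays the role of the discount factor.
Cooperation requires 9/10·p ≥ (23−6)/(23−2) = 17/21, hence p ≥ 170/189.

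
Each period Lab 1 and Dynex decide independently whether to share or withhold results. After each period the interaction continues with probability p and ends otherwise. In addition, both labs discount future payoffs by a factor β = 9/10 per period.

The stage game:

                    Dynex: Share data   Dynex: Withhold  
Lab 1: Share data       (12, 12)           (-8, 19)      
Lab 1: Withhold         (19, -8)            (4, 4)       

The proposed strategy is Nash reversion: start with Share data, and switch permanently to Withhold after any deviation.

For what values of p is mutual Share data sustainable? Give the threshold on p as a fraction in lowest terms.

Expected continuation weight on next period's payoff is β·p = 9/10·p, which plays the role of the discount factor.
Cooperation requires 9/10·p ≥ (19−12)/(19−4) = 7/15, hence p ≥ 14/27.

14/27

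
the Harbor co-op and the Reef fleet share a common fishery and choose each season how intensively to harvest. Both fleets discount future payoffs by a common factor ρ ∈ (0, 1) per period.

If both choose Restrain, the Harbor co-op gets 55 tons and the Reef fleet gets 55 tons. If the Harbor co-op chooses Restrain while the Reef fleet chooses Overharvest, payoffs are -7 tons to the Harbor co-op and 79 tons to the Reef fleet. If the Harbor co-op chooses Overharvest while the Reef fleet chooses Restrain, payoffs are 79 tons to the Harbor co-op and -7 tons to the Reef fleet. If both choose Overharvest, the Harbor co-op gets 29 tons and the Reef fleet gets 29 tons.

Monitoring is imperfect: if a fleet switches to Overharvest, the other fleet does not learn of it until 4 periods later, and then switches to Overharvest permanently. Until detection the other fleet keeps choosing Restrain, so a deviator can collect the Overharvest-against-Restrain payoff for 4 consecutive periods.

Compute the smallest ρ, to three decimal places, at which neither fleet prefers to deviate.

0.832

The best deviation is to choose Overharvest for all 4 undetected periods, earning 79 each, then 29 forever once detected.
Deviation value: 79(1−ρ^4)/(1−ρ) + 29ρ^4/(1−ρ); cooperation value: 55/(1−ρ).
IC: 55 ≥ 79(1−ρ^4) + 29ρ^4 = 79 − 50ρ^4.
So ρ^4 ≥ 24/50 = 12/25, giving ρ ≥ (12/25)^(1/4) ≈ 0.832.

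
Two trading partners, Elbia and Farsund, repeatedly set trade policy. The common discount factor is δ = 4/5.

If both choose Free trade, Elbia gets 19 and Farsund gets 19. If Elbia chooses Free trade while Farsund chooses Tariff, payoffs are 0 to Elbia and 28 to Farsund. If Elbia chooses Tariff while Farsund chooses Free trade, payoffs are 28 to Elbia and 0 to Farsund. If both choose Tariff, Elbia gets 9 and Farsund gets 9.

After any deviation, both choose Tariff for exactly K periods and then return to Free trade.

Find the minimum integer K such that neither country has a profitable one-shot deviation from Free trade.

2

IC: δ(1−δ^K)/(1−δ) ≥ (28−19)/(19−9) = 9/10.
With δ = 4/5: need 1 − δ^K ≥ 9/10·(1−4/5)/(4/5), i.e. δ^K ≤ 0.7750.
Since (4/5)^1 = 0.8000 and (4/5)^2 = 0.6400, the smallest such K is 2.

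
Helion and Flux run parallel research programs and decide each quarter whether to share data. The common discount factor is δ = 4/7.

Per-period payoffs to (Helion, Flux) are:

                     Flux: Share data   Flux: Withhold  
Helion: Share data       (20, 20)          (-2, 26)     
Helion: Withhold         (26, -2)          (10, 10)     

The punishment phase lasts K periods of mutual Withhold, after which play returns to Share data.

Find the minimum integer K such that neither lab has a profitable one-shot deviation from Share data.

No profitable deviation requires (20−10)(δ+…+δ^K) ≥ 26−20, i.e. δ+…+δ^K ≥ 3/5 ≈ 0.6000.
With δ = 4/7, the partial sums are K=1: 0.5714, K=2: 0.8980.
K = 2 is the first length at which the sum reaches 0.6000.

2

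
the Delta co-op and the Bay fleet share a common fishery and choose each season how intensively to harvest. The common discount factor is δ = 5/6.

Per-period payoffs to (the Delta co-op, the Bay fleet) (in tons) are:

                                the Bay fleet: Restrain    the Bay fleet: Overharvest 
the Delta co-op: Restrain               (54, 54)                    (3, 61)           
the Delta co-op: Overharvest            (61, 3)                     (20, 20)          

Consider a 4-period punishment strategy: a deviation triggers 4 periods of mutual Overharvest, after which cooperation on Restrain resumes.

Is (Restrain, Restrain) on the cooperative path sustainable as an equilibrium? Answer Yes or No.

Yes

IC: δ+…+δ^4 ≥ (61−54)/(54−20) = 7/34.
At δ = 5/6: partial sum = 2.5887 ≥ 0.2059. Cooperation sustainable.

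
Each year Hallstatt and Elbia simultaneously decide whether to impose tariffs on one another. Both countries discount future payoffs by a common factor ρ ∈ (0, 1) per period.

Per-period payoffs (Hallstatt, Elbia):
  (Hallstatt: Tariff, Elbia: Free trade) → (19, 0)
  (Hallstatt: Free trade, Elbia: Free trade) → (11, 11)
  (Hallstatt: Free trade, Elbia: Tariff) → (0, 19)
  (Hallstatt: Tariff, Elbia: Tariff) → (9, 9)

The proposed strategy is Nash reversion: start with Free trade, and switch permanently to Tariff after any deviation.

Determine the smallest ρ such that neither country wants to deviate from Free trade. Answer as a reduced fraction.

4/5

Under grim trigger the critical discount factor is (T−C)/(T−P) with T = 19, C = 11, P = 9.
ρ* = (19−11)/(19−9) = 8/10 = 4/5.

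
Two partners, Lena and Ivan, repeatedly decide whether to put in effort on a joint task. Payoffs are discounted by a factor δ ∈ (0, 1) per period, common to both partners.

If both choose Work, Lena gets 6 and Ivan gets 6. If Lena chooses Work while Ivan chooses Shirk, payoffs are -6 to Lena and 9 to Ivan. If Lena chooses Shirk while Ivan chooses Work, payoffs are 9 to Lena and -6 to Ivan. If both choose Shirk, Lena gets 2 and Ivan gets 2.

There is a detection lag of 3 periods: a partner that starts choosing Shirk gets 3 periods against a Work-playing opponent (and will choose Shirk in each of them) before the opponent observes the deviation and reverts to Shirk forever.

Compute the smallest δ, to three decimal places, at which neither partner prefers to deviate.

A deviator earns 9 for 3 periods, then 2 forever; cooperating earns 6 forever. Multiplying the IC by (1−δ):
6 ≥ 9(1−δ^3) + 2δ^3, so 7·δ^3 ≥ 3 and δ^3 ≥ 3/7.
δ ≥ (3/7)^(1/3) ≈ 0.754.

0.754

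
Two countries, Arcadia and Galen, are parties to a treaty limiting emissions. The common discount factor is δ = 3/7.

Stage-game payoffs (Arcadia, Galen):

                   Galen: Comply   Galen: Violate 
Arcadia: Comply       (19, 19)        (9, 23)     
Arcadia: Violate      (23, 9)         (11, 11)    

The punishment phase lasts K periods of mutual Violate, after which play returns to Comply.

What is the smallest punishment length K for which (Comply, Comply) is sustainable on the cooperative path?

2

No profitable deviation requires (19−11)(δ+…+δ^K) ≥ 23−19, i.e. δ+…+δ^K ≥ 1/2 ≈ 0.5000.
With δ = 3/7, the partial sums are K=1: 0.4286, K=2: 0.6122.
K = 2 is the first length at which the sum reaches 0.5000.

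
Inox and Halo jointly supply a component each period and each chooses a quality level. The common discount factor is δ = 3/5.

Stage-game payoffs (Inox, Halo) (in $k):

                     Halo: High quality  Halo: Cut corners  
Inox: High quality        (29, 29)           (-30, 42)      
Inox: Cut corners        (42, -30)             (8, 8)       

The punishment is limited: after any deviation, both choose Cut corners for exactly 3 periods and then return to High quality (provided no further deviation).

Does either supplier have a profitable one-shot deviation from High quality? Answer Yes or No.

No

Comparing payoff streams over the 4 periods until play realigns: cooperate → 29(1+δ+…+δ^3); deviate → 42 + 8(δ+…+δ^3).
Cooperation is sustained iff (29−8)(δ+…+δ^3) ≥ 42−29.
δ+…+δ^3 = 3/5·(1−(3/5)^3)/(1−3/5) = 1.1760, and (42−29)/(29−8) = 0.6190.
1.1760 ≥ 0.6190, so cooperation is sustainable.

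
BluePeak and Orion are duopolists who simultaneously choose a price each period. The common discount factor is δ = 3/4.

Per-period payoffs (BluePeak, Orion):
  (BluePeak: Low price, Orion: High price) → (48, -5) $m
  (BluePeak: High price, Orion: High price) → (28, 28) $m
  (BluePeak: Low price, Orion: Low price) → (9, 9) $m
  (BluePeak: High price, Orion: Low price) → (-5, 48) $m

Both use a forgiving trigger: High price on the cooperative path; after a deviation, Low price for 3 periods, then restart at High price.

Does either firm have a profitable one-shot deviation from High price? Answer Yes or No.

A one-shot deviation gives 48 now, then 9 for 3 periods, then back to 28.
Gain from deviating: (48−28) today; loss: (28−9) in each of the next 3 periods.
No-deviation condition: (28−9)(δ+…+δ^3) ≥ 48−28, i.e. δ+…+δ^3 ≥ 20/19.
At δ = 3/4: δ+…+δ^3 = 1.7344 ≥ 1.0526.
So cooperation is sustainable.

No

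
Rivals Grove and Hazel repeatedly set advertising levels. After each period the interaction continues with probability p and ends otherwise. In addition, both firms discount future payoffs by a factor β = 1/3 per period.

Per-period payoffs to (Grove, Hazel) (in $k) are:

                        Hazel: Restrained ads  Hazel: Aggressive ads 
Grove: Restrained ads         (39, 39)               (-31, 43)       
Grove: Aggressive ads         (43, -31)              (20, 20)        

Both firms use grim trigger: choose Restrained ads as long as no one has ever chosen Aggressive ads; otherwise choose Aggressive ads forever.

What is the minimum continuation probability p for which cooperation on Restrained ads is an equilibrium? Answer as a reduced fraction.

12/23

With continuation probability p and discount β, the effective per-period discount factor is βp.
Grim-trigger IC: βp ≥ (43−39)/(43−20) = 4/23.
So p ≥ (4/23)/(1/3) = 12/23.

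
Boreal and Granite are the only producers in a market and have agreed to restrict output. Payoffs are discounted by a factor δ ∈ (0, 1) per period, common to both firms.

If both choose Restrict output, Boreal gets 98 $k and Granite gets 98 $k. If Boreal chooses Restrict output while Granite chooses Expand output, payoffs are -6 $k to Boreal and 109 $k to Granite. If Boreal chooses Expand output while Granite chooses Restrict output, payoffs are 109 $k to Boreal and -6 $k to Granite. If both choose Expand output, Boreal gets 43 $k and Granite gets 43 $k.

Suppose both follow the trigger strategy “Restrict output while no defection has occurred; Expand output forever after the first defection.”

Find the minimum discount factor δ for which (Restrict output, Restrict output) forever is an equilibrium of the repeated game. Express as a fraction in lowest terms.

Cooperation forever yields 98 each period: 98/(1−δ).
Deviating yields 109 once, then 43 forever: 109 + 43δ/(1−δ).
No profitable deviation requires 98/(1−δ) ≥ 109 + 43δ/(1−δ).
Multiplying by (1−δ): 98 ≥ 109(1−δ) + 43δ = 109 − 66δ.
So 66δ ≥ 11, i.e. δ ≥ 11/66 = 1/6.

1/6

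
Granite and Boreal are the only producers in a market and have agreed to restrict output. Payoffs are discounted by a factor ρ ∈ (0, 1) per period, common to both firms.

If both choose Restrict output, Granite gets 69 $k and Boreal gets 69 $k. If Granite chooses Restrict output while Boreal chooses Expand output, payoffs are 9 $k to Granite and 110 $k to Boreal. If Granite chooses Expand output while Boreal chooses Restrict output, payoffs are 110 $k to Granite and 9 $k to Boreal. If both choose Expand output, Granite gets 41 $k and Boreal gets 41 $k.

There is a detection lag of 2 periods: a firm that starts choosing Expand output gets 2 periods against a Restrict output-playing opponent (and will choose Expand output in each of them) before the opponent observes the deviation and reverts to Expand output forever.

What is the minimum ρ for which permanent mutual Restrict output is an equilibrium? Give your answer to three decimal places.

0.771

A deviator earns 110 for 2 periods, then 41 forever; cooperating earns 69 forever. Multiplying the IC by (1−ρ):
69 ≥ 110(1−ρ^2) + 41ρ^2, so 69·ρ^2 ≥ 41 and ρ^2 ≥ 41/69.
ρ ≥ (41/69)^(1/2) ≈ 0.771.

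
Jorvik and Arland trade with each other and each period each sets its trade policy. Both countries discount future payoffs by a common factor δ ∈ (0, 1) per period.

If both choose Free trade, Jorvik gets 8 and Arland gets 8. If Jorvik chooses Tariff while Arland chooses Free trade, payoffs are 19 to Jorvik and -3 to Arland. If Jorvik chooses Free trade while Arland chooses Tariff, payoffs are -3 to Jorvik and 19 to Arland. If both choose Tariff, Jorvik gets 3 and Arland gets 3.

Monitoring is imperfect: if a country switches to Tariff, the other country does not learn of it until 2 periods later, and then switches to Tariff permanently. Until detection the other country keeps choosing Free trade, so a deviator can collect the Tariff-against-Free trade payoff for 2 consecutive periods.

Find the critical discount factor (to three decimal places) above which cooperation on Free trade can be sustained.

0.829

A deviator earns 19 for 2 periods, then 3 forever; cooperating earns 8 forever. Multiplying the IC by (1−δ):
8 ≥ 19(1−δ^2) + 3δ^2, so 16·δ^2 ≥ 11 and δ^2 ≥ 11/16.
δ ≥ (11/16)^(1/2) ≈ 0.829.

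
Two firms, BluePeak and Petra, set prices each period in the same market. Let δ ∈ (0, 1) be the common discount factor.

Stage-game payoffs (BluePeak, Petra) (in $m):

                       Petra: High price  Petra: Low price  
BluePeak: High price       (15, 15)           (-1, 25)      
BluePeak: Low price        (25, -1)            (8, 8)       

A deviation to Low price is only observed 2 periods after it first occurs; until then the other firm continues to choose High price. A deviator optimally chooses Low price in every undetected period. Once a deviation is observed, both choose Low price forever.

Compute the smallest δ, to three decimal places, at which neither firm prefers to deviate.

0.767

Deviating for the 2 undetected periods gains 25−15 = 10 per period over cooperation, then loses 15−8 = 7 per period forever once punishment starts.
Gain: 10(1 + δ + … + δ^1); loss: 7·δ^2/(1−δ).
No profitable deviation ⇔ 10(1−δ^2) ≤ 7·δ^2, i.e. δ^2 ≥ 10/(10+7) = 10/17.
Hence δ ≥ (10/17)^(1/2) ≈ 0.767.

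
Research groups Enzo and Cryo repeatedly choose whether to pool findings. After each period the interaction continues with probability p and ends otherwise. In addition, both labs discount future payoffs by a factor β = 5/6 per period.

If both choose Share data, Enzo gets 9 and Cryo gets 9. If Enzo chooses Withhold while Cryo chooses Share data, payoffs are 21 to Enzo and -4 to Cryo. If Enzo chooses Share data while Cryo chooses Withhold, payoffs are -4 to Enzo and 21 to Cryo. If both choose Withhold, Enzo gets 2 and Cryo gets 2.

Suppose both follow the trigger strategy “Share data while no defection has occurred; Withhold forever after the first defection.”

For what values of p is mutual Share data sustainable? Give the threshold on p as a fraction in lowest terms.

72/95

Expected continuation weight on next period's payoff is β·p = 5/6·p, which plays the role of the discount factor.
Cooperation requires 5/6·p ≥ (21−9)/(21−2) = 12/19, hence p ≥ 72/95.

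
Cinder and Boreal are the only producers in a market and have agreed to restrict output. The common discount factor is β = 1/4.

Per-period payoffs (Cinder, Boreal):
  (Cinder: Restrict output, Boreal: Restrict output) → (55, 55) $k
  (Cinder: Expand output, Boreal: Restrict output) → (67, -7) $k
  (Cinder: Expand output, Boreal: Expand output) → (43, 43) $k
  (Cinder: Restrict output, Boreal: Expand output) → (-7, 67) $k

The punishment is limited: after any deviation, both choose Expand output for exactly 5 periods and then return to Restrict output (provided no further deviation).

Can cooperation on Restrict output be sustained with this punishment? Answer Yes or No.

IC: β+…+β^5 ≥ (67−55)/(55−43) = 1.
At β = 1/4: partial sum = 0.3330 < 1.0000. Cooperation not sustainable.

No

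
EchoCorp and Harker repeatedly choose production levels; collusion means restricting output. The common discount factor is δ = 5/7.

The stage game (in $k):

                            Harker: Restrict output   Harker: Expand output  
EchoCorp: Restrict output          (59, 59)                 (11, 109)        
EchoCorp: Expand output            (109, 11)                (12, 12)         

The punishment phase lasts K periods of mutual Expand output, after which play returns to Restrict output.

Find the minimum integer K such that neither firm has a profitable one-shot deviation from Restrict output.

2

No profitable deviation requires (59−12)(δ+…+δ^K) ≥ 109−59, i.e. δ+…+δ^K ≥ 50/47 ≈ 1.0638.
With δ = 5/7, the partial sums are K=1: 0.7143, K=2: 1.2245.
K = 2 is the first length at which the sum reaches 1.0638.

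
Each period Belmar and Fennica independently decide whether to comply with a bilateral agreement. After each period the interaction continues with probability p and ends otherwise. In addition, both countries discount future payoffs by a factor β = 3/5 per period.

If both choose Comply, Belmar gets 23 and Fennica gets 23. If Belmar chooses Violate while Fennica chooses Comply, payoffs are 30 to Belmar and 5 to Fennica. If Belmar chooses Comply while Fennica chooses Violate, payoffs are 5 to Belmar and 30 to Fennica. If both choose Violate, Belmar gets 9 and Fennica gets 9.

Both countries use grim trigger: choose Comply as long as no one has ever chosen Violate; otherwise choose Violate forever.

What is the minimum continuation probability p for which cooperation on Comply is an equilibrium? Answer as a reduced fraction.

5/9

With continuation probability p and discount β, the effective per-period discount factor is βp.
Grim-trigger IC: βp ≥ (30−23)/(30−9) = 1/3.
So p ≥ (1/3)/(3/5) = 5/9.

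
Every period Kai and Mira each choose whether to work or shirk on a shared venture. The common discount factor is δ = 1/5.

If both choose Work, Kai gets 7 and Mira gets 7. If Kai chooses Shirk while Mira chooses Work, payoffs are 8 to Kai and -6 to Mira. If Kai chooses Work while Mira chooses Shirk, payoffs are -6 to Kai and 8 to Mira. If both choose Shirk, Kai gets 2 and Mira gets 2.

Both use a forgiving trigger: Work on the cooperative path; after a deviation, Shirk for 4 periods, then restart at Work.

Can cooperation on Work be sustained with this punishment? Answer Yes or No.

IC: δ+…+δ^4 ≥ (8−7)/(7−2) = 1/5.
At δ = 1/5: partial sum = 0.2496 ≥ 0.2000. Cooperation sustainable.

Yes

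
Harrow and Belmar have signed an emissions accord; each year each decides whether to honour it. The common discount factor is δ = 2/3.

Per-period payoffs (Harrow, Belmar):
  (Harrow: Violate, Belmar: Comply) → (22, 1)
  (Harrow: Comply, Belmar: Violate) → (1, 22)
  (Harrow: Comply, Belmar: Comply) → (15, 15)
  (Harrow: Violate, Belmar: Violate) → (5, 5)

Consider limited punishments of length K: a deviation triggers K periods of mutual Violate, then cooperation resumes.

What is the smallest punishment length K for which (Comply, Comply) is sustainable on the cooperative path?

No profitable deviation requires (15−5)(δ+…+δ^K) ≥ 22−15, i.e. δ+…+δ^K ≥ 7/10 ≈ 0.7000.
With δ = 2/3, the partial sums are K=1: 0.6667, K=2: 1.1111.
K = 2 is the first length at which the sum reaches 0.7000.

2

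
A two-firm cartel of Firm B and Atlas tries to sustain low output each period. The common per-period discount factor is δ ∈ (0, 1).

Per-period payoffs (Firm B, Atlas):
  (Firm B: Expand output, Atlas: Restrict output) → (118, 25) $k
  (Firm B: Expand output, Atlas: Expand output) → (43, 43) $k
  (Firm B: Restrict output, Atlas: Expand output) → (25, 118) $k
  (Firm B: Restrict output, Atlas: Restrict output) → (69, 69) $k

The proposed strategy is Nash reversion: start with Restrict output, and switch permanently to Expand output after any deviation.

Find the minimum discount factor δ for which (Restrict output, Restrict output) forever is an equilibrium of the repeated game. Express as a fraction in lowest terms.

Cooperation forever yields 69 each period: 69/(1−δ).
Deviating yields 118 once, then 43 forever: 118 + 43δ/(1−δ).
No profitable deviation requires 69/(1−δ) ≥ 118 + 43δ/(1−δ).
Multiplying by (1−δ): 69 ≥ 118(1−δ) + 43δ = 118 − 75δ.
So 75δ ≥ 49, i.e. δ ≥ 49/75.

49/75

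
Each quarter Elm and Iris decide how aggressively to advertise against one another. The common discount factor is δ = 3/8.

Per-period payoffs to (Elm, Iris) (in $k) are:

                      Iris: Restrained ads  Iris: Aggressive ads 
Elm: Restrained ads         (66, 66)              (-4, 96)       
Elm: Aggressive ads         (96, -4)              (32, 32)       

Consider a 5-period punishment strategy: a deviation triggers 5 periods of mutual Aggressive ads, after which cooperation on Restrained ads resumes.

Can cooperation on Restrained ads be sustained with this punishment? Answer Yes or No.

No

IC: δ+…+δ^5 ≥ (96−66)/(66−32) = 15/17.
At δ = 3/8: partial sum = 0.5956 < 0.8824. Cooperation not sustainable.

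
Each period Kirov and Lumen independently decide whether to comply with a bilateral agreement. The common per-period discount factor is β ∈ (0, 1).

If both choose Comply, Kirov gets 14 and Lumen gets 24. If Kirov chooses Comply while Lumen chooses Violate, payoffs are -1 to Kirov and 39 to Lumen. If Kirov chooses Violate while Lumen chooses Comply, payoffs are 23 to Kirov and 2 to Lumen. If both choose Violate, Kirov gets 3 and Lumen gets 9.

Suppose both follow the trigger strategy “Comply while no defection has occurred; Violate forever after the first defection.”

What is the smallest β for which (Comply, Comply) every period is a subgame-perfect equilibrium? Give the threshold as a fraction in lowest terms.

For Kirov: deviation gain 23−14 = 9, per-period punishment loss 14−3 = 11. IC gives β ≥ 9/20.
For Lumen: gain 15, loss 15 per period, so β ≥ 15/30 = 1/2.
The tighter constraint is Lumen's, so cooperation needs β ≥ 1/2.

1/2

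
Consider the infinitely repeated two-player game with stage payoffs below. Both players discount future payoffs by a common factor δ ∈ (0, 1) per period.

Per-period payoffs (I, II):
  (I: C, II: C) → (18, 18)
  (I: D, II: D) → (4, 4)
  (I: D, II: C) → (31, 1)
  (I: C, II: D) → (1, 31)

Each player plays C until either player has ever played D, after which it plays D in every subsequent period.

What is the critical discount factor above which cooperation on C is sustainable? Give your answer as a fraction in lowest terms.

18/(1−δ) ≥ 31 + 4δ/(1−δ)
18 ≥ 31 − 27δ
δ ≥ 13/27.

13/27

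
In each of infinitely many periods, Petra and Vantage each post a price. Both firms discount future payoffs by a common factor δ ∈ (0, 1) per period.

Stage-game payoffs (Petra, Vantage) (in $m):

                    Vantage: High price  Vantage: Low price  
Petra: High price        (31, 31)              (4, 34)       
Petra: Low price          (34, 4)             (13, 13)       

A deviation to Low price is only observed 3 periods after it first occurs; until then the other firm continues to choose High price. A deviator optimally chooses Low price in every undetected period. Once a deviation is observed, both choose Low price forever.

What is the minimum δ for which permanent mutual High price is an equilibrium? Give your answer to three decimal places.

The best deviation is to choose Low price for all 3 undetected periods, earning 34 each, then 13 forever once detected.
Deviation value: 34(1−δ^3)/(1−δ) + 13δ^3/(1−δ); cooperation value: 31/(1−δ).
IC: 31 ≥ 34(1−δ^3) + 13δ^3 = 34 − 21δ^3.
So δ^3 ≥ 3/21 = 1/7, giving δ ≥ (1/7)^(1/3) ≈ 0.523.

0.523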